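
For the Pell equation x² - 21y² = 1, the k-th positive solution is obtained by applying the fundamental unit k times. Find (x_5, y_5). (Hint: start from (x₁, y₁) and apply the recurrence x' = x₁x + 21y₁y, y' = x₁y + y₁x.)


Step 1: Find the fundamental solution (x₁, y₁) of x² - 21y² = 1.
  Expand √21 as a continued fraction. a₀ = ⌊√21⌋ = 4; iterate m_{k+1} = d_k·a_k − m_k, d_{k+1} = (21 − m_{k+1}²)/d_k, a_{k+1} = ⌊(a₀ + m_{k+1})/d_{k+1}⌋ (starting m₀ = 0, d₀ = 1), with convergents p_k = a_k·p_{k-1} + p_{k-2}, q_k = a_k·q_{k-1} + q_{k-2} (p₋₁ = 1, q₋₁ = 0):
  k = 0: a₀ = 4; p₀/q₀ = 4/1; p₀² − 21·q₀² = 16 − 21 = -5.
  k = 1: m = 4, d = 5, a = ⌊(4 + 4)/5⌋ = 1; p/q = (1·4 + 1)/(1·1 + 0) = 5/1; p² − 21·q² = 25 − 21 = 4.
  k = 2: m = 1, d = 4, a = ⌊(4 + 1)/4⌋ = 1; p/q = (1·5 + 4)/(1·1 + 1) = 9/2; p² − 21·q² = 81 − 84 = -3.
  k = 3: m = 3, d = 3, a = ⌊(4 + 3)/3⌋ = 2; p/q = (2·9 + 5)/(2·2 + 1) = 23/5; p² − 21·q² = 529 − 525 = 4.
  k = 4: m = 3, d = 4, a = ⌊(4 + 3)/4⌋ = 1; p/q = (1·23 + 9)/(1·5 + 2) = 32/7; p² − 21·q² = 1024 − 1029 = -5.
  k = 5: m = 1, d = 5, a = ⌊(4 + 1)/5⌋ = 1; p/q = (1·32 + 23)/(1·7 + 5) = 55/12; p² − 21·q² = 3025 − 3024 = 1.
  The first convergent with p² − 21·q² = 1 gives the fundamental solution (x₁, y₁) = (55, 12).
Step 2: Apply the recurrence (x_{n+1}, y_{n+1}) = (x₁x_n + 21y₁y_n, x₁y_n + y₁x_n) repeatedly.
  From (x_1, y_1) = (55, 12): x_2 = 55·55 + 21·12·12 = 6049; y_2 = 55·12 + 12·55 = 1320.
  From (x_2, y_2) = (6049, 1320): x_3 = 55·6049 + 21·12·1320 = 665335; y_3 = 55·1320 + 12·6049 = 145188.
  From (x_3, y_3) = (665335, 145188): x_4 = 55·665335 + 21·12·145188 = 73180801; y_4 = 55·145188 + 12·665335 = 15969360.
  From (x_4, y_4) = (73180801, 15969360): x_5 = 55·73180801 + 21·12·15969360 = 8049222775; y_5 = 55·15969360 + 12·73180801 = 1756484412.
Step 3: Verify x_5² - 21·y_5² = 64789987281578700625 - 64789987281578700624 = 1 (should be 1). ✓

(x_1, y_1) = (55, 12); (x_5, y_5) = (8049222775, 1756484412).


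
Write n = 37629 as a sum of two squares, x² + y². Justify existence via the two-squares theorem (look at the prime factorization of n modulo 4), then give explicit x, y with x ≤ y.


Step 1: Factor n = 37629 = 3^2 · 37 · 113.
Step 2: Check the mod-4 condition on each prime factor: 3 ≡ 3 (mod 4), exponent 2 (must be even); 37 ≡ 1 (mod 4), exponent 1; 113 ≡ 1 (mod 4), exponent 1.
All primes ≡ 3 (mod 4) appear to even exponent (or don't appear), so by the two-squares theorem n IS expressible as a sum of two squares.
Step 3: Build a representation. Group n = k² · m with k = 3 and m = 37 · 113 = 4181 (a product of primes ≡ 1 (mod 4)); a representation of m scales to one of n via (k·x)² + (k·y)² = k²(x² + y²). Each prime p ≡ 1 (mod 4) is itself a sum of two squares; find a² by testing p − a² for a perfect square:
  37: 37 − 1² = 36 = 6² ⇒ 37 = 1² + 6².
  113: 113 − 1² = 112, 113 − 2² = 109, 113 − 3² = 104, 113 − 4² = 97, 113 − 5² = 88, 113 − 6² = 77, 113 − 7² = 64 = 8² ⇒ 113 = 7² + 8².
  Combine using the Brahmagupta–Fibonacci identity (a² + b²)(c² + d²) = (ac − bd)² + (ad + bc)² = (ac + bd)² + (ad − bc)²:
  37 · 113 = 4181: from (1² + 6²)(7² + 8²), take (1·7 − 6·8, 1·8 + 6·7) = (7 − 48, 8 + 42) = (-41, 50); dropping signs (only squares matter) gives (41, 50); check 41² + 50² = 1681 + 2500 = 4181 ✓.
  Scale by k = 3: (3·41, 3·50) = (123, 150).
Step 4: Order so x ≤ y and verify: 123² + 150² = 15129 + 22500 = 37629 = n. ✓

n = 37629 = 123² + 150² (one valid representation with x ≤ y).


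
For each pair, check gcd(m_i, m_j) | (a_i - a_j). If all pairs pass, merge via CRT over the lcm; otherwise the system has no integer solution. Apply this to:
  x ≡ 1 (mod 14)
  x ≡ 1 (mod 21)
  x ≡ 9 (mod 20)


Moduli 14, 21, 20 are not pairwise coprime, so CRT works modulo lcm(m_i) when all pairwise compatibility conditions hold.
Pairwise compatibility: gcd(m_i, m_j) must divide a_i - a_j for every pair.
Merge one congruence at a time:
  Start: x ≡ 1 (mod 14).
  Combine with x ≡ 1 (mod 21): gcd(14, 21) = 7; 1 - 1 = 0, which IS divisible by 7, so compatible.
    Write x = 1 + 14·t and substitute into x ≡ 1 (mod 21): 14·t ≡ 1 − 1 = 0 (mod 21).
    Divide the congruence (and modulus) by g = 7: 2·t ≡ 0 (mod 3).
    The inverse of 2 mod 3 is 2 (since 2·2 = 4 = 1·3 + 1), so t ≡ 2·0 = 0 ≡ 0 (mod 3).
    Then x = 1 + 14·0 = 1, valid modulo lcm(14, 21) = 42: x ≡ 1 (mod 42).
  Combine with x ≡ 9 (mod 20): gcd(42, 20) = 2; 9 - 1 = 8, which IS divisible by 2, so compatible.
    Write x = 1 + 42·t and substitute into x ≡ 9 (mod 20): 42·t ≡ 9 − 1 = 8 (mod 20).
    Divide the congruence (and modulus) by g = 2: 21·t ≡ 4 (mod 10).
    Reduce coefficients mod 10: 1·t ≡ 4 (mod 10).
    So t ≡ 4 (mod 10).
    Then x = 1 + 42·4 = 169, valid modulo lcm(42, 20) = 420: x ≡ 169 (mod 420).
Verify: 169 mod 14 = 1, 169 mod 21 = 1, 169 mod 20 = 9.

x ≡ 169 (mod 420).


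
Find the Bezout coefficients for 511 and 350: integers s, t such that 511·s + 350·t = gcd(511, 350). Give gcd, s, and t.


Euclidean algorithm on (511, 350) — divide until remainder is 0:
  511 = 1 · 350 + 161
  350 = 2 · 161 + 28
  161 = 5 · 28 + 21
  28 = 1 · 21 + 7
  21 = 3 · 7 + 0
gcd(511, 350) = 7.
Track Bezout coefficients alongside the remainders: start with r₀ = 511 = a·1 + b·0 (s = 1, t = 0) and r₁ = 350 = a·0 + b·1 (s = 0, t = 1); each new remainder r_{k+1} = r_{k-1} − q_k·r_k inherits s_{k+1} = s_{k-1} − q_k·s_k, t_{k+1} = t_{k-1} − q_k·t_k, so r_k = a·s_k + b·t_k at every step:
  q = 1: r = 161, s = 1 − 1·0 = 1, t = 0 − 1·1 = -1  (check: 511·1 + 350·(-1) = 161)
  q = 2: r = 28, s = 0 − 2·1 = -2, t = 1 − 2·(-1) = 3  (check: 511·(-2) + 350·3 = 28)
  q = 5: r = 21, s = 1 − 5·(-2) = 11, t = -1 − 5·3 = -16  (check: 511·11 + 350·(-16) = 21)
  q = 1: r = 7, s = -2 − 1·11 = -13, t = 3 − 1·(-16) = 19  (check: 511·(-13) + 350·19 = 7)
The row with r = 7 (the gcd) gives the Bezout coefficients s = -13, t = 19.
Result: 511 · (-13) + 350 · (19) = 7.

gcd(511, 350) = 7; s = -13, t = 19 (check: 511·(-13) + 350·19 = 7).


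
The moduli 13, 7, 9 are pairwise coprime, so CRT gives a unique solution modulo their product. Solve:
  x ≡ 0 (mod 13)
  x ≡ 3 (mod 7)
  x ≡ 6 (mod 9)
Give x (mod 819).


Moduli 13, 7, 9 are pairwise coprime; by CRT there is a unique solution modulo M = 13 · 7 · 9 = 819.
Solve pairwise, accumulating the modulus:
  Start with x ≡ 0 (mod 13).
  Combine with x ≡ 3 (mod 7): since gcd(13, 7) = 1, we get a unique residue mod 91.
    Write x = 0 + 13·t and substitute into x ≡ 3 (mod 7): 13·t ≡ 3 − 0 = 3 (mod 7).
    Reduce coefficients mod 7: 6·t ≡ 3 (mod 7).
    The inverse of 6 mod 7 is 6 (since 6·6 = 36 = 5·7 + 1), so t ≡ 6·3 = 18 ≡ 4 (mod 7).
    Then x = 0 + 13·4 = 52, valid modulo lcm(13, 7) = 91: x ≡ 52 (mod 91).
  Combine with x ≡ 6 (mod 9): since gcd(91, 9) = 1, we get a unique residue mod 819.
    Write x = 52 + 91·t and substitute into x ≡ 6 (mod 9): 91·t ≡ 6 − 52 = -46 (mod 9).
    Reduce coefficients mod 9: 1·t ≡ 8 (mod 9).
    So t ≡ 8 (mod 9).
    Then x = 52 + 91·8 = 780, valid modulo lcm(91, 9) = 819: x ≡ 780 (mod 819).
Verify: 780 mod 13 = 0 ✓, 780 mod 7 = 3 ✓, 780 mod 9 = 6 ✓.

x ≡ 780 (mod 819).


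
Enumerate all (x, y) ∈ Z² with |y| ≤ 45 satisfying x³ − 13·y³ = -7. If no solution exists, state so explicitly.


The equation is x³ - 13y³ = -7. For fixed y, x³ = 13·y³ − 7, so a solution requires the RHS to be a perfect cube.
Strategy: iterate y from -45 to 45, compute RHS = 13·y³ − 7, and check whether it is a (positive or negative) perfect cube.
Check small values of y:
  y = 0: RHS = -7 is not a perfect cube.
  y = 1: RHS = 6 is not a perfect cube.
  y = -1: RHS = -20 is not a perfect cube.
  y = 2: RHS = 97 is not a perfect cube.
  y = -2: RHS = -111 is not a perfect cube.
  y = 3: RHS = 344 is not a perfect cube.
  y = -3: RHS = -358 is not a perfect cube.
Continuing the search up to |y| = 45 finds no solutions either.
No (x, y) in the scanned range satisfies the equation.

No integer solutions with |y| ≤ 45.


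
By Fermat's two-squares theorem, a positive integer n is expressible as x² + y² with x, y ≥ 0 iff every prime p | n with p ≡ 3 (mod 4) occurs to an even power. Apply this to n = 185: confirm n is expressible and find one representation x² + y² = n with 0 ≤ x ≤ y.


Step 1: Factor n = 185 = 5 · 37.
Step 2: Check the mod-4 condition on each prime factor: 5 ≡ 1 (mod 4), exponent 1; 37 ≡ 1 (mod 4), exponent 1.
All primes ≡ 3 (mod 4) appear to even exponent (or don't appear), so by the two-squares theorem n IS expressible as a sum of two squares.
Step 3: Build a representation. Here n = 5 · 37 is a product of primes ≡ 1 (mod 4). Each prime p ≡ 1 (mod 4) is itself a sum of two squares; find a² by testing p − a² for a perfect square:
  5: 5 − 1² = 4 = 2² ⇒ 5 = 1² + 2².
  37: 37 − 1² = 36 = 6² ⇒ 37 = 1² + 6².
  Combine using the Brahmagupta–Fibonacci identity (a² + b²)(c² + d²) = (ac − bd)² + (ad + bc)² = (ac + bd)² + (ad − bc)²:
  5 · 37 = 185: from (1² + 2²)(1² + 6²), take (1·1 − 2·6, 1·6 + 2·1) = (1 − 12, 6 + 2) = (-11, 8); dropping signs (only squares matter) gives (11, 8); check 11² + 8² = 121 + 64 = 185 ✓.
Step 4: Order so x ≤ y and verify: 8² + 11² = 64 + 121 = 185 = n. ✓

n = 185 = 8² + 11² (one valid representation with x ≤ y).


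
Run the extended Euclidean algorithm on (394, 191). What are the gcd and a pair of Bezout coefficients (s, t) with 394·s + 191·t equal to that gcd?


Euclidean algorithm on (394, 191) — divide until remainder is 0:
  394 = 2 · 191 + 12
  191 = 15 · 12 + 11
  12 = 1 · 11 + 1
  11 = 11 · 1 + 0
gcd(394, 191) = 1.
Track Bezout coefficients alongside the remainders: start with r₀ = 394 = a·1 + b·0 (s = 1, t = 0) and r₁ = 191 = a·0 + b·1 (s = 0, t = 1); each new remainder r_{k+1} = r_{k-1} − q_k·r_k inherits s_{k+1} = s_{k-1} − q_k·s_k, t_{k+1} = t_{k-1} − q_k·t_k, so r_k = a·s_k + b·t_k at every step:
  q = 2: r = 12, s = 1 − 2·0 = 1, t = 0 − 2·1 = -2  (check: 394·1 + 191·(-2) = 12)
  q = 15: r = 11, s = 0 − 15·1 = -15, t = 1 − 15·(-2) = 31  (check: 394·(-15) + 191·31 = 11)
  q = 1: r = 1, s = 1 − 1·(-15) = 16, t = -2 − 1·31 = -33  (check: 394·16 + 191·(-33) = 1)
The row with r = 1 (the gcd) gives the Bezout coefficients s = 16, t = -33.
Result: 394 · (16) + 191 · (-33) = 1.

gcd(394, 191) = 1; s = 16, t = -33 (check: 394·16 + 191·(-33) = 1).


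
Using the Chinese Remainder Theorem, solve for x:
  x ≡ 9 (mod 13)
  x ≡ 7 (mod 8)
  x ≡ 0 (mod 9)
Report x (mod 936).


Moduli 13, 8, 9 are pairwise coprime; by CRT there is a unique solution modulo M = 13 · 8 · 9 = 936.
Solve pairwise, accumulating the modulus:
  Start with x ≡ 9 (mod 13).
  Combine with x ≡ 7 (mod 8): since gcd(13, 8) = 1, we get a unique residue mod 104.
    Write x = 9 + 13·t and substitute into x ≡ 7 (mod 8): 13·t ≡ 7 − 9 = -2 (mod 8).
    Reduce coefficients mod 8: 5·t ≡ 6 (mod 8).
    The inverse of 5 mod 8 is 5 (since 5·5 = 25 = 3·8 + 1), so t ≡ 5·6 = 30 ≡ 6 (mod 8).
    Then x = 9 + 13·6 = 87, valid modulo lcm(13, 8) = 104: x ≡ 87 (mod 104).
  Combine with x ≡ 0 (mod 9): since gcd(104, 9) = 1, we get a unique residue mod 936.
    Write x = 87 + 104·t and substitute into x ≡ 0 (mod 9): 104·t ≡ 0 − 87 = -87 (mod 9).
    Reduce coefficients mod 9: 5·t ≡ 3 (mod 9).
    The inverse of 5 mod 9 is 2 (since 5·2 = 10 = 1·9 + 1), so t ≡ 2·3 = 6 ≡ 6 (mod 9).
    Then x = 87 + 104·6 = 711, valid modulo lcm(104, 9) = 936: x ≡ 711 (mod 936).
Verify: 711 mod 13 = 9 ✓, 711 mod 8 = 7 ✓, 711 mod 9 = 0 ✓.

x ≡ 711 (mod 936).


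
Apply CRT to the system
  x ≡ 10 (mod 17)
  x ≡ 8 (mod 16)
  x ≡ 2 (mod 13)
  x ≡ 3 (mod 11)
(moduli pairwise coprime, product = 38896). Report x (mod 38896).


Product of moduli M = 17 · 16 · 13 · 11 = 38896.
Merge one congruence at a time:
  Start: x ≡ 10 (mod 17).
  Combine with x ≡ 8 (mod 16); new modulus lcm = 272.
    Write x = 10 + 17·t and substitute into x ≡ 8 (mod 16): 17·t ≡ 8 − 10 = -2 (mod 16).
    Reduce coefficients mod 16: 1·t ≡ 14 (mod 16).
    So t ≡ 14 (mod 16).
    Then x = 10 + 17·14 = 248, valid modulo lcm(17, 16) = 272: x ≡ 248 (mod 272).
  Combine with x ≡ 2 (mod 13); new modulus lcm = 3536.
    Write x = 248 + 272·t and substitute into x ≡ 2 (mod 13): 272·t ≡ 2 − 248 = -246 (mod 13).
    Reduce coefficients mod 13: 12·t ≡ 1 (mod 13).
    The inverse of 12 mod 13 is 12 (since 12·12 = 144 = 11·13 + 1), so t ≡ 12·1 = 12 ≡ 12 (mod 13).
    Then x = 248 + 272·12 = 3512, valid modulo lcm(272, 13) = 3536: x ≡ 3512 (mod 3536).
  Combine with x ≡ 3 (mod 11); new modulus lcm = 38896.
    Write x = 3512 + 3536·t and substitute into x ≡ 3 (mod 11): 3536·t ≡ 3 − 3512 = -3509 (mod 11).
    Reduce coefficients mod 11: 5·t ≡ 0 (mod 11).
    The inverse of 5 mod 11 is 9 (since 5·9 = 45 = 4·11 + 1), so t ≡ 9·0 = 0 ≡ 0 (mod 11).
    Then x = 3512 + 3536·0 = 3512, valid modulo lcm(3536, 11) = 38896: x ≡ 3512 (mod 38896).
Verify against each original: 3512 mod 17 = 10, 3512 mod 16 = 8, 3512 mod 13 = 2, 3512 mod 11 = 3.

x ≡ 3512 (mod 38896).


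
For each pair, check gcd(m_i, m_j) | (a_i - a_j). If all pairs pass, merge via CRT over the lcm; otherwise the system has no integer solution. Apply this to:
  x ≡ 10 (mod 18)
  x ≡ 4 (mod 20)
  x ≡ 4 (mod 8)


Moduli 18, 20, 8 are not pairwise coprime, so CRT works modulo lcm(m_i) when all pairwise compatibility conditions hold.
Pairwise compatibility: gcd(m_i, m_j) must divide a_i - a_j for every pair.
Merge one congruence at a time:
  Start: x ≡ 10 (mod 18).
  Combine with x ≡ 4 (mod 20): gcd(18, 20) = 2; 4 - 10 = -6, which IS divisible by 2, so compatible.
    Write x = 10 + 18·t and substitute into x ≡ 4 (mod 20): 18·t ≡ 4 − 10 = -6 (mod 20).
    Divide the congruence (and modulus) by g = 2: 9·t ≡ -3 (mod 10).
    Reduce coefficients mod 10: 9·t ≡ 7 (mod 10).
    The inverse of 9 mod 10 is 9 (since 9·9 = 81 = 8·10 + 1), so t ≡ 9·7 = 63 ≡ 3 (mod 10).
    Then x = 10 + 18·3 = 64, valid modulo lcm(18, 20) = 180: x ≡ 64 (mod 180).
  Combine with x ≡ 4 (mod 8): gcd(180, 8) = 4; 4 - 64 = -60, which IS divisible by 4, so compatible.
    Write x = 64 + 180·t and substitute into x ≡ 4 (mod 8): 180·t ≡ 4 − 64 = -60 (mod 8).
    Divide the congruence (and modulus) by g = 4: 45·t ≡ -15 (mod 2).
    Reduce coefficients mod 2: 1·t ≡ 1 (mod 2).
    So t ≡ 1 (mod 2).
    Then x = 64 + 180·1 = 244, valid modulo lcm(180, 8) = 360: x ≡ 244 (mod 360).
Verify: 244 mod 18 = 10, 244 mod 20 = 4, 244 mod 8 = 4.

x ≡ 244 (mod 360).


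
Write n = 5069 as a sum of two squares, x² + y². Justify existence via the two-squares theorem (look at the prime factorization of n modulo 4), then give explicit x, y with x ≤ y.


Step 1: Factor n = 5069 = 37 · 137.
Step 2: Check the mod-4 condition on each prime factor: 37 ≡ 1 (mod 4), exponent 1; 137 ≡ 1 (mod 4), exponent 1.
All primes ≡ 3 (mod 4) appear to even exponent (or don't appear), so by the two-squares theorem n IS expressible as a sum of two squares.
Step 3: Build a representation. Here n = 37 · 137 is a product of primes ≡ 1 (mod 4). Each prime p ≡ 1 (mod 4) is itself a sum of two squares; find a² by testing p − a² for a perfect square:
  37: 37 − 1² = 36 = 6² ⇒ 37 = 1² + 6².
  137: 137 − 1² = 136, 137 − 2² = 133, 137 − 3² = 128, 137 − 4² = 121 = 11² ⇒ 137 = 4² + 11².
  Combine using the Brahmagupta–Fibonacci identity (a² + b²)(c² + d²) = (ac − bd)² + (ad + bc)² = (ac + bd)² + (ad − bc)²:
  37 · 137 = 5069: from (1² + 6²)(4² + 11²), take (1·4 − 6·11, 1·11 + 6·4) = (4 − 66, 11 + 24) = (-62, 35); dropping signs (only squares matter) gives (62, 35); check 62² + 35² = 3844 + 1225 = 5069 ✓.
Step 4: Order so x ≤ y and verify: 35² + 62² = 1225 + 3844 = 5069 = n. ✓

n = 5069 = 35² + 62² (one valid representation with x ≤ y).


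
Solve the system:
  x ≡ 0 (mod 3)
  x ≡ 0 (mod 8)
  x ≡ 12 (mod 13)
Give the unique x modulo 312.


Moduli 3, 8, 13 are pairwise coprime; by CRT there is a unique solution modulo M = 3 · 8 · 13 = 312.
Solve pairwise, accumulating the modulus:
  Start with x ≡ 0 (mod 3).
  Combine with x ≡ 0 (mod 8): since gcd(3, 8) = 1, we get a unique residue mod 24.
    Write x = 0 + 3·t and substitute into x ≡ 0 (mod 8): 3·t ≡ 0 − 0 = 0 (mod 8).
    The inverse of 3 mod 8 is 3 (since 3·3 = 9 = 1·8 + 1), so t ≡ 3·0 = 0 ≡ 0 (mod 8).
    Then x = 0 + 3·0 = 0, valid modulo lcm(3, 8) = 24: x ≡ 0 (mod 24).
  Combine with x ≡ 12 (mod 13): since gcd(24, 13) = 1, we get a unique residue mod 312.
    Write x = 0 + 24·t and substitute into x ≡ 12 (mod 13): 24·t ≡ 12 − 0 = 12 (mod 13).
    Reduce coefficients mod 13: 11·t ≡ 12 (mod 13).
    The inverse of 11 mod 13 is 6 (since 11·6 = 66 = 5·13 + 1), so t ≡ 6·12 = 72 ≡ 7 (mod 13).
    Then x = 0 + 24·7 = 168, valid modulo lcm(24, 13) = 312: x ≡ 168 (mod 312).
Verify: 168 mod 3 = 0 ✓, 168 mod 8 = 0 ✓, 168 mod 13 = 12 ✓.

x ≡ 168 (mod 312).


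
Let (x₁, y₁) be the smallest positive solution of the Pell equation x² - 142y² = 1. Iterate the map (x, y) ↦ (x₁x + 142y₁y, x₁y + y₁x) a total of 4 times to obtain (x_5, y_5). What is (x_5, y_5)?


Step 1: Find the fundamental solution (x₁, y₁) of x² - 142y² = 1.
  Expand √142 as a continued fraction. a₀ = ⌊√142⌋ = 11; iterate m_{k+1} = d_k·a_k − m_k, d_{k+1} = (142 − m_{k+1}²)/d_k, a_{k+1} = ⌊(a₀ + m_{k+1})/d_{k+1}⌋ (starting m₀ = 0, d₀ = 1), with convergents p_k = a_k·p_{k-1} + p_{k-2}, q_k = a_k·q_{k-1} + q_{k-2} (p₋₁ = 1, q₋₁ = 0):
  k = 0: a₀ = 11; p₀/q₀ = 11/1; p₀² − 142·q₀² = 121 − 142 = -21.
  k = 1: m = 11, d = 21, a = ⌊(11 + 11)/21⌋ = 1; p/q = (1·11 + 1)/(1·1 + 0) = 12/1; p² − 142·q² = 144 − 142 = 2.
  k = 2: m = 10, d = 2, a = ⌊(11 + 10)/2⌋ = 10; p/q = (10·12 + 11)/(10·1 + 1) = 131/11; p² − 142·q² = 17161 − 17182 = -21.
  k = 3: m = 10, d = 21, a = ⌊(11 + 10)/21⌋ = 1; p/q = (1·131 + 12)/(1·11 + 1) = 143/12; p² − 142·q² = 20449 − 20448 = 1.
  The first convergent with p² − 142·q² = 1 gives the fundamental solution (x₁, y₁) = (143, 12).
Step 2: Apply the recurrence (x_{n+1}, y_{n+1}) = (x₁x_n + 142y₁y_n, x₁y_n + y₁x_n) repeatedly.
  From (x_1, y_1) = (143, 12): x_2 = 143·143 + 142·12·12 = 40897; y_2 = 143·12 + 12·143 = 3432.
  From (x_2, y_2) = (40897, 3432): x_3 = 143·40897 + 142·12·3432 = 11696399; y_3 = 143·3432 + 12·40897 = 981540.
  From (x_3, y_3) = (11696399, 981540): x_4 = 143·11696399 + 142·12·981540 = 3345129217; y_4 = 143·981540 + 12·11696399 = 280717008.
  From (x_4, y_4) = (3345129217, 280717008): x_5 = 143·3345129217 + 142·12·280717008 = 956695259663; y_5 = 143·280717008 + 12·3345129217 = 80284082748.
Step 3: Verify x_5² - 142·y_5² = 915265819861654994873569 - 915265819861654994873568 = 1 (should be 1). ✓

(x_1, y_1) = (143, 12); (x_5, y_5) = (956695259663, 80284082748).


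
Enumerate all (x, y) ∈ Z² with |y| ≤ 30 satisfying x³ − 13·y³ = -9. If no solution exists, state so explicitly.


The equation is x³ - 13y³ = -9. For fixed y, x³ = 13·y³ − 9, so a solution requires the RHS to be a perfect cube.
Strategy: iterate y from -30 to 30, compute RHS = 13·y³ − 9, and check whether it is a (positive or negative) perfect cube.
Check small values of y:
  y = 0: RHS = -9 is not a perfect cube.
  y = 1: RHS = 4 is not a perfect cube.
  y = -1: RHS = -22 is not a perfect cube.
  y = 2: RHS = 95 is not a perfect cube.
  y = -2: RHS = -113 is not a perfect cube.
  y = 3: RHS = 342 is not a perfect cube.
  y = -3: RHS = -360 is not a perfect cube.
Continuing the search up to |y| = 30 finds no solutions either.
No (x, y) in the scanned range satisfies the equation.

No integer solutions with |y| ≤ 30.


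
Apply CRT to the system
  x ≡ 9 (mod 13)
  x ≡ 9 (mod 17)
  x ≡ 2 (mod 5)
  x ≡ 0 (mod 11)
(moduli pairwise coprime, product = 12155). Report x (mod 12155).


Product of moduli M = 13 · 17 · 5 · 11 = 12155.
Merge one congruence at a time:
  Start: x ≡ 9 (mod 13).
  Combine with x ≡ 9 (mod 17); new modulus lcm = 221.
    Write x = 9 + 13·t and substitute into x ≡ 9 (mod 17): 13·t ≡ 9 − 9 = 0 (mod 17).
    The inverse of 13 mod 17 is 4 (since 13·4 = 52 = 3·17 + 1), so t ≡ 4·0 = 0 ≡ 0 (mod 17).
    Then x = 9 + 13·0 = 9, valid modulo lcm(13, 17) = 221: x ≡ 9 (mod 221).
  Combine with x ≡ 2 (mod 5); new modulus lcm = 1105.
    Write x = 9 + 221·t and substitute into x ≡ 2 (mod 5): 221·t ≡ 2 − 9 = -7 (mod 5).
    Reduce coefficients mod 5: 1·t ≡ 3 (mod 5).
    So t ≡ 3 (mod 5).
    Then x = 9 + 221·3 = 672, valid modulo lcm(221, 5) = 1105: x ≡ 672 (mod 1105).
  Combine with x ≡ 0 (mod 11); new modulus lcm = 12155.
    Write x = 672 + 1105·t and substitute into x ≡ 0 (mod 11): 1105·t ≡ 0 − 672 = -672 (mod 11).
    Reduce coefficients mod 11: 5·t ≡ 10 (mod 11).
    The inverse of 5 mod 11 is 9 (since 5·9 = 45 = 4·11 + 1), so t ≡ 9·10 = 90 ≡ 2 (mod 11).
    Then x = 672 + 1105·2 = 2882, valid modulo lcm(1105, 11) = 12155: x ≡ 2882 (mod 12155).
Verify against each original: 2882 mod 13 = 9, 2882 mod 17 = 9, 2882 mod 5 = 2, 2882 mod 11 = 0.

x ≡ 2882 (mod 12155).


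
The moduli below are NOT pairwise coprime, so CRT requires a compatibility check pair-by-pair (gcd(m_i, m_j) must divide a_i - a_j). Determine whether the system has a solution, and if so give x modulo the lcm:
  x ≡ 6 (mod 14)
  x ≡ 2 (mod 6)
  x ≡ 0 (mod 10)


Moduli 14, 6, 10 are not pairwise coprime, so CRT works modulo lcm(m_i) when all pairwise compatibility conditions hold.
Pairwise compatibility: gcd(m_i, m_j) must divide a_i - a_j for every pair.
Merge one congruence at a time:
  Start: x ≡ 6 (mod 14).
  Combine with x ≡ 2 (mod 6): gcd(14, 6) = 2; 2 - 6 = -4, which IS divisible by 2, so compatible.
    Write x = 6 + 14·t and substitute into x ≡ 2 (mod 6): 14·t ≡ 2 − 6 = -4 (mod 6).
    Divide the congruence (and modulus) by g = 2: 7·t ≡ -2 (mod 3).
    Reduce coefficients mod 3: 1·t ≡ 1 (mod 3).
    So t ≡ 1 (mod 3).
    Then x = 6 + 14·1 = 20, valid modulo lcm(14, 6) = 42: x ≡ 20 (mod 42).
  Combine with x ≡ 0 (mod 10): gcd(42, 10) = 2; 0 - 20 = -20, which IS divisible by 2, so compatible.
    Write x = 20 + 42·t and substitute into x ≡ 0 (mod 10): 42·t ≡ 0 − 20 = -20 (mod 10).
    Divide the congruence (and modulus) by g = 2: 21·t ≡ -10 (mod 5).
    Reduce coefficients mod 5: 1·t ≡ 0 (mod 5).
    So t ≡ 0 (mod 5).
    Then x = 20 + 42·0 = 20, valid modulo lcm(42, 10) = 210: x ≡ 20 (mod 210).
Verify: 20 mod 14 = 6, 20 mod 6 = 2, 20 mod 10 = 0.

x ≡ 20 (mod 210).


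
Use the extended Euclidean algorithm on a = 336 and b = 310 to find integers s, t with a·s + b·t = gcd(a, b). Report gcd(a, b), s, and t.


Euclidean algorithm on (336, 310) — divide until remainder is 0:
  336 = 1 · 310 + 26
  310 = 11 · 26 + 24
  26 = 1 · 24 + 2
  24 = 12 · 2 + 0
gcd(336, 310) = 2.
Track Bezout coefficients alongside the remainders: start with r₀ = 336 = a·1 + b·0 (s = 1, t = 0) and r₁ = 310 = a·0 + b·1 (s = 0, t = 1); each new remainder r_{k+1} = r_{k-1} − q_k·r_k inherits s_{k+1} = s_{k-1} − q_k·s_k, t_{k+1} = t_{k-1} − q_k·t_k, so r_k = a·s_k + b·t_k at every step:
  q = 1: r = 26, s = 1 − 1·0 = 1, t = 0 − 1·1 = -1  (check: 336·1 + 310·(-1) = 26)
  q = 11: r = 24, s = 0 − 11·1 = -11, t = 1 − 11·(-1) = 12  (check: 336·(-11) + 310·12 = 24)
  q = 1: r = 2, s = 1 − 1·(-11) = 12, t = -1 − 1·12 = -13  (check: 336·12 + 310·(-13) = 2)
The row with r = 2 (the gcd) gives the Bezout coefficients s = 12, t = -13.
Result: 336 · (12) + 310 · (-13) = 2.

gcd(336, 310) = 2; s = 12, t = -13 (check: 336·12 + 310·(-13) = 2).


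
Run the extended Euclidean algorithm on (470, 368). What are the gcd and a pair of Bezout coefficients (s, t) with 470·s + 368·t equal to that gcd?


Euclidean algorithm on (470, 368) — divide until remainder is 0:
  470 = 1 · 368 + 102
  368 = 3 · 102 + 62
  102 = 1 · 62 + 40
  62 = 1 · 40 + 22
  40 = 1 · 22 + 18
  22 = 1 · 18 + 4
  18 = 4 · 4 + 2
  4 = 2 · 2 + 0
gcd(470, 368) = 2.
Track Bezout coefficients alongside the remainders: start with r₀ = 470 = a·1 + b·0 (s = 1, t = 0) and r₁ = 368 = a·0 + b·1 (s = 0, t = 1); each new remainder r_{k+1} = r_{k-1} − q_k·r_k inherits s_{k+1} = s_{k-1} − q_k·s_k, t_{k+1} = t_{k-1} − q_k·t_k, so r_k = a·s_k + b·t_k at every step:
  q = 1: r = 102, s = 1 − 1·0 = 1, t = 0 − 1·1 = -1  (check: 470·1 + 368·(-1) = 102)
  q = 3: r = 62, s = 0 − 3·1 = -3, t = 1 − 3·(-1) = 4  (check: 470·(-3) + 368·4 = 62)
  q = 1: r = 40, s = 1 − 1·(-3) = 4, t = -1 − 1·4 = -5  (check: 470·4 + 368·(-5) = 40)
  q = 1: r = 22, s = -3 − 1·4 = -7, t = 4 − 1·(-5) = 9  (check: 470·(-7) + 368·9 = 22)
  q = 1: r = 18, s = 4 − 1·(-7) = 11, t = -5 − 1·9 = -14  (check: 470·11 + 368·(-14) = 18)
  q = 1: r = 4, s = -7 − 1·11 = -18, t = 9 − 1·(-14) = 23  (check: 470·(-18) + 368·23 = 4)
  q = 4: r = 2, s = 11 − 4·(-18) = 83, t = -14 − 4·23 = -106  (check: 470·83 + 368·(-106) = 2)
The row with r = 2 (the gcd) gives the Bezout coefficients s = 83, t = -106.
Result: 470 · (83) + 368 · (-106) = 2.

gcd(470, 368) = 2; s = 83, t = -106 (check: 470·83 + 368·(-106) = 2).


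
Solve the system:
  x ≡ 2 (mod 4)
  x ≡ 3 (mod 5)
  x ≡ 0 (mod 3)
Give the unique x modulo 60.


Moduli 4, 5, 3 are pairwise coprime; by CRT there is a unique solution modulo M = 4 · 5 · 3 = 60.
Solve pairwise, accumulating the modulus:
  Start with x ≡ 2 (mod 4).
  Combine with x ≡ 3 (mod 5): since gcd(4, 5) = 1, we get a unique residue mod 20.
    Write x = 2 + 4·t and substitute into x ≡ 3 (mod 5): 4·t ≡ 3 − 2 = 1 (mod 5).
    The inverse of 4 mod 5 is 4 (since 4·4 = 16 = 3·5 + 1), so t ≡ 4·1 = 4 ≡ 4 (mod 5).
    Then x = 2 + 4·4 = 18, valid modulo lcm(4, 5) = 20: x ≡ 18 (mod 20).
  Combine with x ≡ 0 (mod 3): since gcd(20, 3) = 1, we get a unique residue mod 60.
    Write x = 18 + 20·t and substitute into x ≡ 0 (mod 3): 20·t ≡ 0 − 18 = -18 (mod 3).
    Reduce coefficients mod 3: 2·t ≡ 0 (mod 3).
    The inverse of 2 mod 3 is 2 (since 2·2 = 4 = 1·3 + 1), so t ≡ 2·0 = 0 ≡ 0 (mod 3).
    Then x = 18 + 20·0 = 18, valid modulo lcm(20, 3) = 60: x ≡ 18 (mod 60).
Verify: 18 mod 4 = 2 ✓, 18 mod 5 = 3 ✓, 18 mod 3 = 0 ✓.

x ≡ 18 (mod 60).


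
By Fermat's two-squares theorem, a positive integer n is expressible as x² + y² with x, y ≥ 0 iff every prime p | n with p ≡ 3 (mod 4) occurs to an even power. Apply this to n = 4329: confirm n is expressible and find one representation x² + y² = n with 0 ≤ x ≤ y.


Step 1: Factor n = 4329 = 3^2 · 13 · 37.
Step 2: Check the mod-4 condition on each prime factor: 3 ≡ 3 (mod 4), exponent 2 (must be even); 13 ≡ 1 (mod 4), exponent 1; 37 ≡ 1 (mod 4), exponent 1.
All primes ≡ 3 (mod 4) appear to even exponent (or don't appear), so by the two-squares theorem n IS expressible as a sum of two squares.
Step 3: Build a representation. Group n = k² · m with k = 3 and m = 13 · 37 = 481 (a product of primes ≡ 1 (mod 4)); a representation of m scales to one of n via (k·x)² + (k·y)² = k²(x² + y²). Each prime p ≡ 1 (mod 4) is itself a sum of two squares; find a² by testing p − a² for a perfect square:
  13: 13 − 1² = 12, 13 − 2² = 9 = 3² ⇒ 13 = 2² + 3².
  37: 37 − 1² = 36 = 6² ⇒ 37 = 1² + 6².
  Combine using the Brahmagupta–Fibonacci identity (a² + b²)(c² + d²) = (ac − bd)² + (ad + bc)² = (ac + bd)² + (ad − bc)²:
  13 · 37 = 481: from (2² + 3²)(1² + 6²), take (2·1 − 3·6, 2·6 + 3·1) = (2 − 18, 12 + 3) = (-16, 15); dropping signs (only squares matter) gives (16, 15); check 16² + 15² = 256 + 225 = 481 ✓.
  Scale by k = 3: (3·16, 3·15) = (48, 45).
Step 4: Order so x ≤ y and verify: 45² + 48² = 2025 + 2304 = 4329 = n. ✓

n = 4329 = 45² + 48² (one valid representation with x ≤ y).


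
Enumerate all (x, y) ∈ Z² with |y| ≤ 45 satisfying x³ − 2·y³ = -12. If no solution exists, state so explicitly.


The equation is x³ - 2y³ = -12. For fixed y, x³ = 2·y³ − 12, so a solution requires the RHS to be a perfect cube.
Strategy: iterate y from -45 to 45, compute RHS = 2·y³ − 12, and check whether it is a (positive or negative) perfect cube.
Check small values of y:
  y = 0: RHS = -12 is not a perfect cube.
  y = 1: RHS = -10 is not a perfect cube.
  y = -1: RHS = -14 is not a perfect cube.
  y = 2: RHS = 4 is not a perfect cube.
  y = -2: RHS = -28 is not a perfect cube.
  y = 3: RHS = 42 is not a perfect cube.
  y = -3: RHS = -66 is not a perfect cube.
Continuing the search up to |y| = 45 finds no solutions either.
No (x, y) in the scanned range satisfies the equation.

No integer solutions with |y| ≤ 45.


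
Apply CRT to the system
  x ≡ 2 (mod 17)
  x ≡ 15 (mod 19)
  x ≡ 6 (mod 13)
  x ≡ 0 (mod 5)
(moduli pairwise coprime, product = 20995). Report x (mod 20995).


Product of moduli M = 17 · 19 · 13 · 5 = 20995.
Merge one congruence at a time:
  Start: x ≡ 2 (mod 17).
  Combine with x ≡ 15 (mod 19); new modulus lcm = 323.
    Write x = 2 + 17·t and substitute into x ≡ 15 (mod 19): 17·t ≡ 15 − 2 = 13 (mod 19).
    The inverse of 17 mod 19 is 9 (since 17·9 = 153 = 8·19 + 1), so t ≡ 9·13 = 117 ≡ 3 (mod 19).
    Then x = 2 + 17·3 = 53, valid modulo lcm(17, 19) = 323: x ≡ 53 (mod 323).
  Combine with x ≡ 6 (mod 13); new modulus lcm = 4199.
    Write x = 53 + 323·t and substitute into x ≡ 6 (mod 13): 323·t ≡ 6 − 53 = -47 (mod 13).
    Reduce coefficients mod 13: 11·t ≡ 5 (mod 13).
    The inverse of 11 mod 13 is 6 (since 11·6 = 66 = 5·13 + 1), so t ≡ 6·5 = 30 ≡ 4 (mod 13).
    Then x = 53 + 323·4 = 1345, valid modulo lcm(323, 13) = 4199: x ≡ 1345 (mod 4199).
  Combine with x ≡ 0 (mod 5); new modulus lcm = 20995.
    Write x = 1345 + 4199·t and substitute into x ≡ 0 (mod 5): 4199·t ≡ 0 − 1345 = -1345 (mod 5).
    Reduce coefficients mod 5: 4·t ≡ 0 (mod 5).
    The inverse of 4 mod 5 is 4 (since 4·4 = 16 = 3·5 + 1), so t ≡ 4·0 = 0 ≡ 0 (mod 5).
    Then x = 1345 + 4199·0 = 1345, valid modulo lcm(4199, 5) = 20995: x ≡ 1345 (mod 20995).
Verify against each original: 1345 mod 17 = 2, 1345 mod 19 = 15, 1345 mod 13 = 6, 1345 mod 5 = 0.

x ≡ 1345 (mod 20995).


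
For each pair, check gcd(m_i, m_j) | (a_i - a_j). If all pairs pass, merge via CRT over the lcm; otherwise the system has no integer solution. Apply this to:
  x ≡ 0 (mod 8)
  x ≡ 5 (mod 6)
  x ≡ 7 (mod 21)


Moduli 8, 6, 21 are not pairwise coprime, so CRT works modulo lcm(m_i) when all pairwise compatibility conditions hold.
Pairwise compatibility: gcd(m_i, m_j) must divide a_i - a_j for every pair.
Merge one congruence at a time:
  Start: x ≡ 0 (mod 8).
  Combine with x ≡ 5 (mod 6): gcd(8, 6) = 2, and 5 - 0 = 5 is NOT divisible by 2.
    ⇒ system is inconsistent (no integer solution).

No solution (the system is inconsistent).


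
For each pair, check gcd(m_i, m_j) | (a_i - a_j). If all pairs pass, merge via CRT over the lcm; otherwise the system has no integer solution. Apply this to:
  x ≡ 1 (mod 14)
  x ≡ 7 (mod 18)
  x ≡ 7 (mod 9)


Moduli 14, 18, 9 are not pairwise coprime, so CRT works modulo lcm(m_i) when all pairwise compatibility conditions hold.
Pairwise compatibility: gcd(m_i, m_j) must divide a_i - a_j for every pair.
Merge one congruence at a time:
  Start: x ≡ 1 (mod 14).
  Combine with x ≡ 7 (mod 18): gcd(14, 18) = 2; 7 - 1 = 6, which IS divisible by 2, so compatible.
    Write x = 1 + 14·t and substitute into x ≡ 7 (mod 18): 14·t ≡ 7 − 1 = 6 (mod 18).
    Divide the congruence (and modulus) by g = 2: 7·t ≡ 3 (mod 9).
    The inverse of 7 mod 9 is 4 (since 7·4 = 28 = 3·9 + 1), so t ≡ 4·3 = 12 ≡ 3 (mod 9).
    Then x = 1 + 14·3 = 43, valid modulo lcm(14, 18) = 126: x ≡ 43 (mod 126).
  Combine with x ≡ 7 (mod 9): gcd(126, 9) = 9; 7 - 43 = -36, which IS divisible by 9, so compatible.
    Write x = 43 + 126·t and substitute into x ≡ 7 (mod 9): 126·t ≡ 7 − 43 = -36 (mod 9).
    Divide the congruence (and modulus) by g = 9: 14·t ≡ -4 (mod 1).
    Modulo 1 every t works; take t = 0.
    Then x = 43 + 126·0 = 43, valid modulo lcm(126, 9) = 126: x ≡ 43 (mod 126).
Verify: 43 mod 14 = 1, 43 mod 18 = 7, 43 mod 9 = 7.

x ≡ 43 (mod 126).


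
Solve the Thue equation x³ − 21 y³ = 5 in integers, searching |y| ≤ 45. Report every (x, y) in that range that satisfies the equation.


The equation is x³ - 21y³ = 5. For fixed y, x³ = 21·y³ + 5, so a solution requires the RHS to be a perfect cube.
Strategy: iterate y from -45 to 45, compute RHS = 21·y³ + 5, and check whether it is a (positive or negative) perfect cube.
Check small values of y:
  y = 0: RHS = 5 is not a perfect cube.
  y = 1: RHS = 26 is not a perfect cube.
  y = -1: RHS = -16 is not a perfect cube.
  y = 2: RHS = 173 is not a perfect cube.
  y = -2: RHS = -163 is not a perfect cube.
  y = 3: RHS = 572 is not a perfect cube.
  y = -3: RHS = -562 is not a perfect cube.
Continuing the search up to |y| = 45 finds no solutions either.
No (x, y) in the scanned range satisfies the equation.

No integer solutions with |y| ≤ 45.


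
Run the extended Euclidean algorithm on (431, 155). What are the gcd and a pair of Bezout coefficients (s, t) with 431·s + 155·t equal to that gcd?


Euclidean algorithm on (431, 155) — divide until remainder is 0:
  431 = 2 · 155 + 121
  155 = 1 · 121 + 34
  121 = 3 · 34 + 19
  34 = 1 · 19 + 15
  19 = 1 · 15 + 4
  15 = 3 · 4 + 3
  4 = 1 · 3 + 1
  3 = 3 · 1 + 0
gcd(431, 155) = 1.
Track Bezout coefficients alongside the remainders: start with r₀ = 431 = a·1 + b·0 (s = 1, t = 0) and r₁ = 155 = a·0 + b·1 (s = 0, t = 1); each new remainder r_{k+1} = r_{k-1} − q_k·r_k inherits s_{k+1} = s_{k-1} − q_k·s_k, t_{k+1} = t_{k-1} − q_k·t_k, so r_k = a·s_k + b·t_k at every step:
  q = 2: r = 121, s = 1 − 2·0 = 1, t = 0 − 2·1 = -2  (check: 431·1 + 155·(-2) = 121)
  q = 1: r = 34, s = 0 − 1·1 = -1, t = 1 − 1·(-2) = 3  (check: 431·(-1) + 155·3 = 34)
  q = 3: r = 19, s = 1 − 3·(-1) = 4, t = -2 − 3·3 = -11  (check: 431·4 + 155·(-11) = 19)
  q = 1: r = 15, s = -1 − 1·4 = -5, t = 3 − 1·(-11) = 14  (check: 431·(-5) + 155·14 = 15)
  q = 1: r = 4, s = 4 − 1·(-5) = 9, t = -11 − 1·14 = -25  (check: 431·9 + 155·(-25) = 4)
  q = 3: r = 3, s = -5 − 3·9 = -32, t = 14 − 3·(-25) = 89  (check: 431·(-32) + 155·89 = 3)
  q = 1: r = 1, s = 9 − 1·(-32) = 41, t = -25 − 1·89 = -114  (check: 431·41 + 155·(-114) = 1)
The row with r = 1 (the gcd) gives the Bezout coefficients s = 41, t = -114.
Result: 431 · (41) + 155 · (-114) = 1.

gcd(431, 155) = 1; s = 41, t = -114 (check: 431·41 + 155·(-114) = 1).


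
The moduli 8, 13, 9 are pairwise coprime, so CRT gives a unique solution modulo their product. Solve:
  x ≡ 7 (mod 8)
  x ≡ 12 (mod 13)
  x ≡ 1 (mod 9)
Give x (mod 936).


Moduli 8, 13, 9 are pairwise coprime; by CRT there is a unique solution modulo M = 8 · 13 · 9 = 936.
Solve pairwise, accumulating the modulus:
  Start with x ≡ 7 (mod 8).
  Combine with x ≡ 12 (mod 13): since gcd(8, 13) = 1, we get a unique residue mod 104.
    Write x = 7 + 8·t and substitute into x ≡ 12 (mod 13): 8·t ≡ 12 − 7 = 5 (mod 13).
    The inverse of 8 mod 13 is 5 (since 8·5 = 40 = 3·13 + 1), so t ≡ 5·5 = 25 ≡ 12 (mod 13).
    Then x = 7 + 8·12 = 103, valid modulo lcm(8, 13) = 104: x ≡ 103 (mod 104).
  Combine with x ≡ 1 (mod 9): since gcd(104, 9) = 1, we get a unique residue mod 936.
    Write x = 103 + 104·t and substitute into x ≡ 1 (mod 9): 104·t ≡ 1 − 103 = -102 (mod 9).
    Reduce coefficients mod 9: 5·t ≡ 6 (mod 9).
    The inverse of 5 mod 9 is 2 (since 5·2 = 10 = 1·9 + 1), so t ≡ 2·6 = 12 ≡ 3 (mod 9).
    Then x = 103 + 104·3 = 415, valid modulo lcm(104, 9) = 936: x ≡ 415 (mod 936).
Verify: 415 mod 8 = 7 ✓, 415 mod 13 = 12 ✓, 415 mod 9 = 1 ✓.

x ≡ 415 (mod 936).


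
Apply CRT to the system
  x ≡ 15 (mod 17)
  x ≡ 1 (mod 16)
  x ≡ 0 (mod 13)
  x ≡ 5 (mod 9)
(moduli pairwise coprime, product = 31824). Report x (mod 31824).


Product of moduli M = 17 · 16 · 13 · 9 = 31824.
Merge one congruence at a time:
  Start: x ≡ 15 (mod 17).
  Combine with x ≡ 1 (mod 16); new modulus lcm = 272.
    Write x = 15 + 17·t and substitute into x ≡ 1 (mod 16): 17·t ≡ 1 − 15 = -14 (mod 16).
    Reduce coefficients mod 16: 1·t ≡ 2 (mod 16).
    So t ≡ 2 (mod 16).
    Then x = 15 + 17·2 = 49, valid modulo lcm(17, 16) = 272: x ≡ 49 (mod 272).
  Combine with x ≡ 0 (mod 13); new modulus lcm = 3536.
    Write x = 49 + 272·t and substitute into x ≡ 0 (mod 13): 272·t ≡ 0 − 49 = -49 (mod 13).
    Reduce coefficients mod 13: 12·t ≡ 3 (mod 13).
    The inverse of 12 mod 13 is 12 (since 12·12 = 144 = 11·13 + 1), so t ≡ 12·3 = 36 ≡ 10 (mod 13).
    Then x = 49 + 272·10 = 2769, valid modulo lcm(272, 13) = 3536: x ≡ 2769 (mod 3536).
  Combine with x ≡ 5 (mod 9); new modulus lcm = 31824.
    Write x = 2769 + 3536·t and substitute into x ≡ 5 (mod 9): 3536·t ≡ 5 − 2769 = -2764 (mod 9).
    Reduce coefficients mod 9: 8·t ≡ 8 (mod 9).
    The inverse of 8 mod 9 is 8 (since 8·8 = 64 = 7·9 + 1), so t ≡ 8·8 = 64 ≡ 1 (mod 9).
    Then x = 2769 + 3536·1 = 6305, valid modulo lcm(3536, 9) = 31824: x ≡ 6305 (mod 31824).
Verify against each original: 6305 mod 17 = 15, 6305 mod 16 = 1, 6305 mod 13 = 0, 6305 mod 9 = 5.

x ≡ 6305 (mod 31824).


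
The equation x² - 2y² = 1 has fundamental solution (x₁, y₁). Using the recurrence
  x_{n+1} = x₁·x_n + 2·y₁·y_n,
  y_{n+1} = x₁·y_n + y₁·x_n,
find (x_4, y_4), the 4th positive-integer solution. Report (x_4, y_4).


Step 1: Find the fundamental solution (x₁, y₁) of x² - 2y² = 1.
  Expand √2 as a continued fraction. a₀ = ⌊√2⌋ = 1; iterate m_{k+1} = d_k·a_k − m_k, d_{k+1} = (2 − m_{k+1}²)/d_k, a_{k+1} = ⌊(a₀ + m_{k+1})/d_{k+1}⌋ (starting m₀ = 0, d₀ = 1), with convergents p_k = a_k·p_{k-1} + p_{k-2}, q_k = a_k·q_{k-1} + q_{k-2} (p₋₁ = 1, q₋₁ = 0):
  k = 0: a₀ = 1; p₀/q₀ = 1/1; p₀² − 2·q₀² = 1 − 2 = -1.
  k = 1: m = 1, d = 1, a = ⌊(1 + 1)/1⌋ = 2; p/q = (2·1 + 1)/(2·1 + 0) = 3/2; p² − 2·q² = 9 − 8 = 1.
  The first convergent with p² − 2·q² = 1 gives the fundamental solution (x₁, y₁) = (3, 2).
Step 2: Apply the recurrence (x_{n+1}, y_{n+1}) = (x₁x_n + 2y₁y_n, x₁y_n + y₁x_n) repeatedly.
  From (x_1, y_1) = (3, 2): x_2 = 3·3 + 2·2·2 = 17; y_2 = 3·2 + 2·3 = 12.
  From (x_2, y_2) = (17, 12): x_3 = 3·17 + 2·2·12 = 99; y_3 = 3·12 + 2·17 = 70.
  From (x_3, y_3) = (99, 70): x_4 = 3·99 + 2·2·70 = 577; y_4 = 3·70 + 2·99 = 408.
Step 3: Verify x_4² - 2·y_4² = 332929 - 332928 = 1 (should be 1). ✓

(x_1, y_1) = (3, 2); (x_4, y_4) = (577, 408).


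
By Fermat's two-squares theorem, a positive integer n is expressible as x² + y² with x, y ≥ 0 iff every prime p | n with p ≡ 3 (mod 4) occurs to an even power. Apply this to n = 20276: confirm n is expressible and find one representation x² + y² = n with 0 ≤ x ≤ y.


Step 1: Factor n = 20276 = 2^2 · 37 · 137.
Step 2: Check the mod-4 condition on each prime factor: 2 = 2 (special); 37 ≡ 1 (mod 4), exponent 1; 137 ≡ 1 (mod 4), exponent 1.
All primes ≡ 3 (mod 4) appear to even exponent (or don't appear), so by the two-squares theorem n IS expressible as a sum of two squares.
Step 3: Build a representation. Group n = k² · m with k = 2 and m = 37 · 137 = 5069 (a product of primes ≡ 1 (mod 4)); a representation of m scales to one of n via (k·x)² + (k·y)² = k²(x² + y²). Each prime p ≡ 1 (mod 4) is itself a sum of two squares; find a² by testing p − a² for a perfect square:
  37: 37 − 1² = 36 = 6² ⇒ 37 = 1² + 6².
  137: 137 − 1² = 136, 137 − 2² = 133, 137 − 3² = 128, 137 − 4² = 121 = 11² ⇒ 137 = 4² + 11².
  Combine using the Brahmagupta–Fibonacci identity (a² + b²)(c² + d²) = (ac − bd)² + (ad + bc)² = (ac + bd)² + (ad − bc)²:
  37 · 137 = 5069: from (1² + 6²)(4² + 11²), take (1·4 − 6·11, 1·11 + 6·4) = (4 − 66, 11 + 24) = (-62, 35); dropping signs (only squares matter) gives (62, 35); check 62² + 35² = 3844 + 1225 = 5069 ✓.
  Scale by k = 2: (2·62, 2·35) = (124, 70).
Step 4: Order so x ≤ y and verify: 70² + 124² = 4900 + 15376 = 20276 = n. ✓

n = 20276 = 70² + 124² (one valid representation with x ≤ y).
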